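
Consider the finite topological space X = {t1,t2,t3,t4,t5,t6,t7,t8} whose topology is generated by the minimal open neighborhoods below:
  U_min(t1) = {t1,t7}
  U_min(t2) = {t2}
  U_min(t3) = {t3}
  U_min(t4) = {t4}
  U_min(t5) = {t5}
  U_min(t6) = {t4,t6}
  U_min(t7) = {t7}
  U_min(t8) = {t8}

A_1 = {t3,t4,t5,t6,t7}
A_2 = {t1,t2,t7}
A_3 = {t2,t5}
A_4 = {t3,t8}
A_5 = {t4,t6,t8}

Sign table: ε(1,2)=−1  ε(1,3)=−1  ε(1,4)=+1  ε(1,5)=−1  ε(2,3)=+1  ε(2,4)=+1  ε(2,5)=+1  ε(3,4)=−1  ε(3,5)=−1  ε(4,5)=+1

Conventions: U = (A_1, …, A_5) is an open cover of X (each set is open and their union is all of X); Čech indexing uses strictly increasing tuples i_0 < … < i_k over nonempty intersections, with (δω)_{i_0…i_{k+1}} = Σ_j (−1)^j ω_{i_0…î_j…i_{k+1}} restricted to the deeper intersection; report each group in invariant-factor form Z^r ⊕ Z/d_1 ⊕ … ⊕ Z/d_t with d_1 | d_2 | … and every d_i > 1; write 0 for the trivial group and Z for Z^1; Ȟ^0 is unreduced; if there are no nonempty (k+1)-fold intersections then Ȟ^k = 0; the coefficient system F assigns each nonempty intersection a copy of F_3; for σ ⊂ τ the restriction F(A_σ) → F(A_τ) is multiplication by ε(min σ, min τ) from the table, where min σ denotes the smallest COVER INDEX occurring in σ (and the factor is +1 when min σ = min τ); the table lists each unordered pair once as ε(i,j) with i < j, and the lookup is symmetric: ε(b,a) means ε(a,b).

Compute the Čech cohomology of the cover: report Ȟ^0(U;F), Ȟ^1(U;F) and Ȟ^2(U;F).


intersection data:
  A12={t7} A13={t5} A14={t3} A15={t4,t6} A23={t2} A45={t8}
C dims 5,6; δ0: rk_F3 5
Ȟ^0 = (5 − 5) − 0 = 0, so Ȟ^0 ≅ 0
Ȟ^1 = (6 − 0) − 5 = 1, so Ȟ^1 ≅ Z/3
Ȟ^2 = (0 − 0) − 0 = 0, so Ȟ^2 ≅ 0

Ȟ^0 ≅ 0, Ȟ^1 ≅ Z/3, Ȟ^2 ≅ 0


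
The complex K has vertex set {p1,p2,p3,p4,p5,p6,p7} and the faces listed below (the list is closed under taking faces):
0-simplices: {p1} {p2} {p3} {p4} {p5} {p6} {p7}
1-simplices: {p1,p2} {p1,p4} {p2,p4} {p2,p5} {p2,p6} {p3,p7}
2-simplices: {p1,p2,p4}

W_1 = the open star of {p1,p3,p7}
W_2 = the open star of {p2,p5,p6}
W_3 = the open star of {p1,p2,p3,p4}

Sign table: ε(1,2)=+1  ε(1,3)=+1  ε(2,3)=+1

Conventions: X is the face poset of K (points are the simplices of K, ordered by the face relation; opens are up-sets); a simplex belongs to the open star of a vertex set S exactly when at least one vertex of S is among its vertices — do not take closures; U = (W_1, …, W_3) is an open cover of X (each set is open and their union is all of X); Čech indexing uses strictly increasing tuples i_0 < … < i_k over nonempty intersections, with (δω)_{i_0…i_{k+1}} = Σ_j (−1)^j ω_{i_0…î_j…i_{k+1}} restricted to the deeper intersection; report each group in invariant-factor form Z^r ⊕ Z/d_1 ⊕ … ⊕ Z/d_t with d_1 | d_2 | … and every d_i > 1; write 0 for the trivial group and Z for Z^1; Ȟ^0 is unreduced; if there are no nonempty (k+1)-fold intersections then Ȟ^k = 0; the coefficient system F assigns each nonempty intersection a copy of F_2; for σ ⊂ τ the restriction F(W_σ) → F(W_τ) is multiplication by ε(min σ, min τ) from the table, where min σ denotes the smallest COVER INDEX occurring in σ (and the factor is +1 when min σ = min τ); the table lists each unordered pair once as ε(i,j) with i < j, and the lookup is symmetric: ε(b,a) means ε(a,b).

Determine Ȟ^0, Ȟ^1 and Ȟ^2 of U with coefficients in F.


Ȟ^0(U;F) ≅ Z/2, Ȟ^1(U;F) ≅ 0, Ȟ^2(U;F) ≅ 0

nerve simplices:
  W1={{p1},{p3},{p7},{p1,p2},{p1,p4},{p3,p7},{p1,p2,p4}} W2={{p2},{p5},{p6},{p1,p2},{p2,p4},{p2,p5},{p2,p6},{p1,p2,p4}} W3={{p1},{p2},{p3},{p4},{p1,p2},{p1,p4},{p2,p4},{p2,p5},{p2,p6},{p3,p7},{p1,p2,p4}}
  W12={{p1,p2},{p1,p2,p4}} W13={{p1},{p3},{p1,p2},{p1,p4},{p3,p7},{p1,p2,p4}} W23={{p2},{p1,p2},{p2,p4},{p2,p5},{p2,p6},{p1,p2,p4}}
  W123={{p1,p2},{p1,p2,p4}}
C dims 3,3,1; δ0: rk_F2 2; δ1: rk_F2 1
degree 0: 3−2−0 = 1 → Ȟ^0 ≅ Z/2
degree 1: 3−1−2 = 0 → Ȟ^1 ≅ 0
degree 2: 1−0−1 = 0 → Ȟ^2 ≅ 0


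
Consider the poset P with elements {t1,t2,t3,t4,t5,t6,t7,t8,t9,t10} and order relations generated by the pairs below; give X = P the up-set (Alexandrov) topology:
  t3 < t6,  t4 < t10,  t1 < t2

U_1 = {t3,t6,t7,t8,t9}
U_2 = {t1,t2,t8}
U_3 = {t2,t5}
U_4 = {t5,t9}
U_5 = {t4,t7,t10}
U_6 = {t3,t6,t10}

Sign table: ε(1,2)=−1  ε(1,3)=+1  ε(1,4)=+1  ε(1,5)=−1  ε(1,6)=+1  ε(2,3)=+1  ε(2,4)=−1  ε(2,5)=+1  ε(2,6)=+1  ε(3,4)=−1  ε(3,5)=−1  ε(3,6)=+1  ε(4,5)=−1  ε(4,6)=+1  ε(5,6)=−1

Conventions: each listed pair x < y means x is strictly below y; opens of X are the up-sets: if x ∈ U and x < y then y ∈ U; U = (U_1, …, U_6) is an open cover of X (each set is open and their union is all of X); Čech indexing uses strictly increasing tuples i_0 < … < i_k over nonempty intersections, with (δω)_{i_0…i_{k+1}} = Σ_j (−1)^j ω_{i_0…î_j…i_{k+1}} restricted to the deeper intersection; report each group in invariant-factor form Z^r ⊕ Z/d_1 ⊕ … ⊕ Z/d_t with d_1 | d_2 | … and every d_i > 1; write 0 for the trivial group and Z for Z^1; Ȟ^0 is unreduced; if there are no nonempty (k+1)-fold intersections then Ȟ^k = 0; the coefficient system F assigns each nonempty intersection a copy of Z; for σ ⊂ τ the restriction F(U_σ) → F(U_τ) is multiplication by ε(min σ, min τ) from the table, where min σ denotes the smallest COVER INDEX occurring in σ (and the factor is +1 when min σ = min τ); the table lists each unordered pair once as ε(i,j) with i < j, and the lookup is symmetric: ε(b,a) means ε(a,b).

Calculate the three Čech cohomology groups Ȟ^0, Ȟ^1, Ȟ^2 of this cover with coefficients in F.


cover nerve:
  U12={t8} U14={t9} U15={t7} U16={t3,t6} U23={t2} U34={t5} U56={t10}
C dims 6,7; δ0: rk 5, SNF 1^5
Ȟ^0: (6−5)−0=1 ⇒ Z
Ȟ^1: (7−0)−5=2 ⇒ Z^2
Ȟ^2: (0−0)−0=0 ⇒ 0

Ȟ^0(U;F) ≅ Z; Ȟ^1(U;F) ≅ Z^2; Ȟ^2(U;F) ≅ 0


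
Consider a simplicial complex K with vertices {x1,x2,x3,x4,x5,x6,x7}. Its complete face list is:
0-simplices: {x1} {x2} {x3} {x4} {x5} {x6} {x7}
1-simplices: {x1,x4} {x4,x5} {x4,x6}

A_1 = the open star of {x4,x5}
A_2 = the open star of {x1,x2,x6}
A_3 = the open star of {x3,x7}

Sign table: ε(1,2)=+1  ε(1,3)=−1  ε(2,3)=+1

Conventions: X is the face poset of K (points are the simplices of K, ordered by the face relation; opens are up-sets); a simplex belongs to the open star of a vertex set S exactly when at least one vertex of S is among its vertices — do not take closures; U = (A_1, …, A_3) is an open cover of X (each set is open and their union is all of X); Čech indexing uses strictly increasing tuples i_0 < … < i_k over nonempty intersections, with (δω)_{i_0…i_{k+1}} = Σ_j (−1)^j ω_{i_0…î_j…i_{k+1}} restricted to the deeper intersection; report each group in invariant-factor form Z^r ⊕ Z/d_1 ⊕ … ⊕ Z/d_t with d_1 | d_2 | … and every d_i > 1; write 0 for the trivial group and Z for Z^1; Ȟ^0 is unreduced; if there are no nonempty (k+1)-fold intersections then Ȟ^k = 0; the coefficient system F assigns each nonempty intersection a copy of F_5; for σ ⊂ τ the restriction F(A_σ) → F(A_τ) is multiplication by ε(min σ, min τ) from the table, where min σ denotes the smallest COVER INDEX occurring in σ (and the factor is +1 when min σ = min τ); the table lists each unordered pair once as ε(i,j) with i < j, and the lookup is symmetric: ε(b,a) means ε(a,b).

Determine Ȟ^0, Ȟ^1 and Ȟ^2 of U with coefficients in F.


Ȟ^0 = Z/5 ⊕ Z/5,  Ȟ^1 = 0,  Ȟ^2 = 0

intersection data:
  A1={{x4},{x5},{x1,x4},{x4,x5},{x4,x6}} A2={{x1},{x2},{x6},{x1,x4},{x4,x6}} A3={{x3},{x7}}
  A12={{x1,x4},{x4,x6}}
C dims 3,1; δ0: rk_F5 1
Ȟ^0 = (3 − 1) − 0 = 2, so Ȟ^0 ≅ Z/5 ⊕ Z/5
Ȟ^1 = (1 − 0) − 1 = 0, so Ȟ^1 ≅ 0
Ȟ^2 = (0 − 0) − 0 = 0, so Ȟ^2 ≅ 0


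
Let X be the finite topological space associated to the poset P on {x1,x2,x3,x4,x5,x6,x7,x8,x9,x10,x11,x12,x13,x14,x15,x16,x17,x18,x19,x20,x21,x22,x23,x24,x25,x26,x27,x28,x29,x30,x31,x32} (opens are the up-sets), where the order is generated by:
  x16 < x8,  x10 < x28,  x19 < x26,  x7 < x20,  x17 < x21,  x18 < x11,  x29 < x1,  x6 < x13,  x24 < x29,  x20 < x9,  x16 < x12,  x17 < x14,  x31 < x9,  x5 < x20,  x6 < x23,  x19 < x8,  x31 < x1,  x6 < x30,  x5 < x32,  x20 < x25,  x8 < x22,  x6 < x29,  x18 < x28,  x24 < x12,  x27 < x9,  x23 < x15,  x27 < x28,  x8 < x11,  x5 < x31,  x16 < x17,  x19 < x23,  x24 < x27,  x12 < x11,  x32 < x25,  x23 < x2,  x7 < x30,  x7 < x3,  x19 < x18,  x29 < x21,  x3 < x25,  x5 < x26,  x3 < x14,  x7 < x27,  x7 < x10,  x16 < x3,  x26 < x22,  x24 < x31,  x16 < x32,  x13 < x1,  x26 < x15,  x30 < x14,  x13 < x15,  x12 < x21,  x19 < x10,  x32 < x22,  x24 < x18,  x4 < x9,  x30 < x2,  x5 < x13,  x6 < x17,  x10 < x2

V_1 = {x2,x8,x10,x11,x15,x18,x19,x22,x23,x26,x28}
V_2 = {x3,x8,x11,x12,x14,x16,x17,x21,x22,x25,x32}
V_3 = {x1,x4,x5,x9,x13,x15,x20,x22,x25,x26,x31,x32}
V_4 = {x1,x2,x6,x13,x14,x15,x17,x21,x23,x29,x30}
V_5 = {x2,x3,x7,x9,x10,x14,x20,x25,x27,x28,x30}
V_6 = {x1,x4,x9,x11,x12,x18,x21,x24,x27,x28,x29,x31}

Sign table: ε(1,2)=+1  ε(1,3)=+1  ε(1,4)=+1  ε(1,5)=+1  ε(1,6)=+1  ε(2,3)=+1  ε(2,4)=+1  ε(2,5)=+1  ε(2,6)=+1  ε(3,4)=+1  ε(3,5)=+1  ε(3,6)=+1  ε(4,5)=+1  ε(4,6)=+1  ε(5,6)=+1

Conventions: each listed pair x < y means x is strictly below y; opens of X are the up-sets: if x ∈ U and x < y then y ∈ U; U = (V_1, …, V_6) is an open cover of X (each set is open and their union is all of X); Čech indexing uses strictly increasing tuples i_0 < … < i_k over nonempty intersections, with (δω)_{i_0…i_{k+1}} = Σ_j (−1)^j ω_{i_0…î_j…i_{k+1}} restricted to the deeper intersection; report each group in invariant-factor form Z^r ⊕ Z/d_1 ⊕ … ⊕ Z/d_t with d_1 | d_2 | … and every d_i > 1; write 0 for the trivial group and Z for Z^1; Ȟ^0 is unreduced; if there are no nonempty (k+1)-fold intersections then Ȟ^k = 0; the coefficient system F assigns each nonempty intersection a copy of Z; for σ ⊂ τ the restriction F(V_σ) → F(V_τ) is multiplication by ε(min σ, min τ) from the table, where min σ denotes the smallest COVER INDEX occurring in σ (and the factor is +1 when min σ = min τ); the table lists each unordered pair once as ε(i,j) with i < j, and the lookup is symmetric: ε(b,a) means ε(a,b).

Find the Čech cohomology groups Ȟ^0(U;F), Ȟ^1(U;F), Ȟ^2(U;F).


Ȟ^0(U;F) ≅ Z, Ȟ^1(U;F) ≅ 0, Ȟ^2(U;F) ≅ Z/2

cover nerve:
  V12={x8,x11,x22} V13={x15,x22,x26} V14={x2,x15,x23} V15={x2,x10,x28} V16={x11,x18,x28} V23={x22,x25,x32} V24={x14,x17,x21} V25={x3,x14,x25} V26={x11,x12,x21} V34={x1,x13,x15} V35={x9,x20,x25} V36={x1,x4,x9,x31} V45={x2,x14,x30} V46={x1,x21,x29} V56={x9,x27,x28}
  V123={x22} V126={x11} V134={x15} V145={x2} V156={x28} V235={x25} V245={x14} V246={x21} V346={x1} V356={x9}
C dims 6,15,10; δ0: rk 5, SNF 1^5; δ1: rk 10, SNF 1^9·2
Ȟ^0: (6−5)−0=1 ⇒ Z
Ȟ^1: (15−10)−5=0 ⇒ 0
Ȟ^2: (10−0)−10=0 plus torsion [2] ⇒ Z/2


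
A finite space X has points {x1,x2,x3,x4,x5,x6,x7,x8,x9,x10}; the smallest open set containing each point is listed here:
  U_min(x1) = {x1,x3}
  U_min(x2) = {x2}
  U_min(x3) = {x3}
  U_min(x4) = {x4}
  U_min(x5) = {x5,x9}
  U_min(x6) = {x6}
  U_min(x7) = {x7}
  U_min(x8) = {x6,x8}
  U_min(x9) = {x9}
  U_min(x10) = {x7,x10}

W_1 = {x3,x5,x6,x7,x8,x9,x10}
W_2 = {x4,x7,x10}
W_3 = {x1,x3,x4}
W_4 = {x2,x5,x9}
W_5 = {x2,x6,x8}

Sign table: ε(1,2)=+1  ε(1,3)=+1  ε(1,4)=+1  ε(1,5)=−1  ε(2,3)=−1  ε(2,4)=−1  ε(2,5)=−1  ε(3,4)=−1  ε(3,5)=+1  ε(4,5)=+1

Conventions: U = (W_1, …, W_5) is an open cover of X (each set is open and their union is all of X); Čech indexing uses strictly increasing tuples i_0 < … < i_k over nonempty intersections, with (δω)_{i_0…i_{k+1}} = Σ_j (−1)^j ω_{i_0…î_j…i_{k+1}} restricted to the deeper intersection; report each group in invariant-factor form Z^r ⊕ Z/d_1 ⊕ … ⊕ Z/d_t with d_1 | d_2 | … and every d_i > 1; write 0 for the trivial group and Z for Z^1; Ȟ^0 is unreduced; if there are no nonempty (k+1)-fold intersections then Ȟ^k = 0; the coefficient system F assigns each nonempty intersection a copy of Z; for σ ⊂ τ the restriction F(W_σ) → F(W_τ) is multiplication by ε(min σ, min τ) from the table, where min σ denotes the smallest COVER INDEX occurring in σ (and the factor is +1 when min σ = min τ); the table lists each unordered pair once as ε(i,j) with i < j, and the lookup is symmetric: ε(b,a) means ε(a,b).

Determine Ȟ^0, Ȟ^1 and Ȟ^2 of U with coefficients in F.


intersection data:
  W12={x7,x10} W13={x3} W14={x5,x9} W15={x6,x8} W23={x4} W45={x2}
C dims 5,6; δ0: rk 5, SNF 1^4·2
Ȟ^0 = (5 − 5) − 0 = 0, so Ȟ^0 ≅ 0
Ȟ^1 = (6 − 0) − 5 = 1 plus torsion [2], so Ȟ^1 ≅ Z ⊕ Z/2
Ȟ^2 = (0 − 0) − 0 = 0, so Ȟ^2 ≅ 0

Ȟ^0 ≅ 0; Ȟ^1 ≅ Z ⊕ Z/2; Ȟ^2 ≅ 0


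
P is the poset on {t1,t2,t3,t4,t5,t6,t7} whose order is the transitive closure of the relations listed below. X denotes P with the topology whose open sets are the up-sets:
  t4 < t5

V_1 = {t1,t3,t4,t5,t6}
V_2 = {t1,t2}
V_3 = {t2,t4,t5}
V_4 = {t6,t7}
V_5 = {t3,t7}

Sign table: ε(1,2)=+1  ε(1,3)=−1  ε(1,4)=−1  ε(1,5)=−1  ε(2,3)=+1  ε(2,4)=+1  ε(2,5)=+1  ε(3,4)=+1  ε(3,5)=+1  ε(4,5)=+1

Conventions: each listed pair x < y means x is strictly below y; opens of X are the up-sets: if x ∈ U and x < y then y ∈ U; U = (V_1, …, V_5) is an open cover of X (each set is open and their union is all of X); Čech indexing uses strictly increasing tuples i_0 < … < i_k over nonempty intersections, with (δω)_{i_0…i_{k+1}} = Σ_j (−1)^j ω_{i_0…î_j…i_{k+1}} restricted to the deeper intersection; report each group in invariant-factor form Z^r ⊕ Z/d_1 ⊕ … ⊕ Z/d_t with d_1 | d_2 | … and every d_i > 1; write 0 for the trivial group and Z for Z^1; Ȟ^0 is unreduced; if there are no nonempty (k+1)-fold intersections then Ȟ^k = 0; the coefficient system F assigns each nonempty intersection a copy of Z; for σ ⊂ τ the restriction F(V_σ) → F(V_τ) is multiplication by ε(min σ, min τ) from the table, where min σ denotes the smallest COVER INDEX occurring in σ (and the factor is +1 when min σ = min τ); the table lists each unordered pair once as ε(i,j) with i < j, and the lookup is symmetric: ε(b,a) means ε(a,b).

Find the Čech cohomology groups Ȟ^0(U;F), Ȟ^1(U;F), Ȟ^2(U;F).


nonempty overlaps:
  V12={t1} V13={t4,t5} V14={t6} V15={t3} V23={t2} V45={t7}
C dims 5,6; δ0: rk 5, SNF 1^4·2
degree 0: 5−5−0 = 0 → Ȟ^0 ≅ 0
degree 1: 6−0−5 = 1 plus torsion [2] → Ȟ^1 ≅ Z ⊕ Z/2
degree 2: 0−0−0 = 0 → Ȟ^2 ≅ 0

Ȟ^0 ≅ 0,  Ȟ^1 ≅ Z ⊕ Z/2,  Ȟ^2 ≅ 0


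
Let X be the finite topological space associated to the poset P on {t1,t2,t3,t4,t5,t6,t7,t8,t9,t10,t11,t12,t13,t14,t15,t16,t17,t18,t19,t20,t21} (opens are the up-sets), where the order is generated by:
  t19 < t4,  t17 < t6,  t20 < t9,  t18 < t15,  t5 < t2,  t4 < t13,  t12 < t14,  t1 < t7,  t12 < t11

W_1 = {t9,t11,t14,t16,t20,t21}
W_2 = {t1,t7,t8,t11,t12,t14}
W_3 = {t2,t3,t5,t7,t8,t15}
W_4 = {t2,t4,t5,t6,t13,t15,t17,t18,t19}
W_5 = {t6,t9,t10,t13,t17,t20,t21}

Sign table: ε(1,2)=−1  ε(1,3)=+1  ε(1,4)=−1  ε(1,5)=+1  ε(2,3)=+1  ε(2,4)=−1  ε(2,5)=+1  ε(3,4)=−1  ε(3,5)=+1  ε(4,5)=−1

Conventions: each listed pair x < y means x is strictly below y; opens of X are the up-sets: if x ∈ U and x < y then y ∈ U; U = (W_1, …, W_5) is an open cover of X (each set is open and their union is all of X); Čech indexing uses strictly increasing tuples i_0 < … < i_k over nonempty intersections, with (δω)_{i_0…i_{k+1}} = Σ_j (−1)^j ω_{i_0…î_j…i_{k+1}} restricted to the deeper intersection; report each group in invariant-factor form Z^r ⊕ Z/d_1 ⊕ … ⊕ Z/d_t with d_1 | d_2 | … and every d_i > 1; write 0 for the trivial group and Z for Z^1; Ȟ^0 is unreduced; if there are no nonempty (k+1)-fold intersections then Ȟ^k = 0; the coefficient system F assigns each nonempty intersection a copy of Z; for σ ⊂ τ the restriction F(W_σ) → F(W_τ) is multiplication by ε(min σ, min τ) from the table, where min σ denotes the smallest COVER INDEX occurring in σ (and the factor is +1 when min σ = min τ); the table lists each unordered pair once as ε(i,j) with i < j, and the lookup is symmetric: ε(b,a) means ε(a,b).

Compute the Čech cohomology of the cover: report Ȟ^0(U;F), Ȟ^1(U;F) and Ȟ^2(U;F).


intersection data:
  W12={t11,t14} W15={t9,t20,t21} W23={t7,t8} W34={t2,t5,t15} W45={t6,t13,t17}
C dims 5,5; δ0: rk 5, SNF 1^4·2
Ȟ^0 = (5 − 5) − 0 = 0, so Ȟ^0 ≅ 0
Ȟ^1 = (5 − 0) − 5 = 0 plus torsion [2], so Ȟ^1 ≅ Z/2
Ȟ^2 = (0 − 0) − 0 = 0, so Ȟ^2 ≅ 0

Ȟ^0 ≅ 0,  Ȟ^1 ≅ Z/2,  Ȟ^2 ≅ 0


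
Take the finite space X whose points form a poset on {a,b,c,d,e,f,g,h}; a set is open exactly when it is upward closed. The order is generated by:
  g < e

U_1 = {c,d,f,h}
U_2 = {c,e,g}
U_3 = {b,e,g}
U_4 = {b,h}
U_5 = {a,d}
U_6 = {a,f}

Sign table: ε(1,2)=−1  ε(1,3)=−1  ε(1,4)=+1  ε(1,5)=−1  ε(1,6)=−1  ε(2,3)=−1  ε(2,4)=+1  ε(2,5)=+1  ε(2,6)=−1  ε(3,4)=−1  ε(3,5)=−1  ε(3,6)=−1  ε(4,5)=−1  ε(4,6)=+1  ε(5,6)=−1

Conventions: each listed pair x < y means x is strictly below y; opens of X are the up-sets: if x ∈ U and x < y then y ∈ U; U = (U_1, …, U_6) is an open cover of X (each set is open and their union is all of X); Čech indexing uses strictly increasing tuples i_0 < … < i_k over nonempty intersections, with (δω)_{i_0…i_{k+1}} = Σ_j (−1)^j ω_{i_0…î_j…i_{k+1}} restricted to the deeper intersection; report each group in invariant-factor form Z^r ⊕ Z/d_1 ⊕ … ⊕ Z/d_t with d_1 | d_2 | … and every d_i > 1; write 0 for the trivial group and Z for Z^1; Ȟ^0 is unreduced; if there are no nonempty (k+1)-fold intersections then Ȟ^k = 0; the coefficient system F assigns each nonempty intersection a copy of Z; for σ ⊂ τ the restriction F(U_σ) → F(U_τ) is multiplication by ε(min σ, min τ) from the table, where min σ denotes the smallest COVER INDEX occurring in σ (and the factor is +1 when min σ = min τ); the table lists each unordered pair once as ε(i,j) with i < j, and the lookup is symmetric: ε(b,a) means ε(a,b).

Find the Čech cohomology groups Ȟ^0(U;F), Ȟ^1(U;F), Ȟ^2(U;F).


Ȟ^0 ≅ 0, Ȟ^1 ≅ Z ⊕ Z/2 and Ȟ^2 ≅ 0

nerve of the cover:
  U12={c} U14={h} U15={d} U16={f} U23={e,g} U34={b} U56={a}
C dims 6,7; δ0: rk 6, SNF 1^5·2
Ȟ^0 = (6 − 6) − 0 = 0, so Ȟ^0 ≅ 0
Ȟ^1 = (7 − 0) − 6 = 1 plus torsion [2], so Ȟ^1 ≅ Z ⊕ Z/2
Ȟ^2 = (0 − 0) − 0 = 0, so Ȟ^2 ≅ 0


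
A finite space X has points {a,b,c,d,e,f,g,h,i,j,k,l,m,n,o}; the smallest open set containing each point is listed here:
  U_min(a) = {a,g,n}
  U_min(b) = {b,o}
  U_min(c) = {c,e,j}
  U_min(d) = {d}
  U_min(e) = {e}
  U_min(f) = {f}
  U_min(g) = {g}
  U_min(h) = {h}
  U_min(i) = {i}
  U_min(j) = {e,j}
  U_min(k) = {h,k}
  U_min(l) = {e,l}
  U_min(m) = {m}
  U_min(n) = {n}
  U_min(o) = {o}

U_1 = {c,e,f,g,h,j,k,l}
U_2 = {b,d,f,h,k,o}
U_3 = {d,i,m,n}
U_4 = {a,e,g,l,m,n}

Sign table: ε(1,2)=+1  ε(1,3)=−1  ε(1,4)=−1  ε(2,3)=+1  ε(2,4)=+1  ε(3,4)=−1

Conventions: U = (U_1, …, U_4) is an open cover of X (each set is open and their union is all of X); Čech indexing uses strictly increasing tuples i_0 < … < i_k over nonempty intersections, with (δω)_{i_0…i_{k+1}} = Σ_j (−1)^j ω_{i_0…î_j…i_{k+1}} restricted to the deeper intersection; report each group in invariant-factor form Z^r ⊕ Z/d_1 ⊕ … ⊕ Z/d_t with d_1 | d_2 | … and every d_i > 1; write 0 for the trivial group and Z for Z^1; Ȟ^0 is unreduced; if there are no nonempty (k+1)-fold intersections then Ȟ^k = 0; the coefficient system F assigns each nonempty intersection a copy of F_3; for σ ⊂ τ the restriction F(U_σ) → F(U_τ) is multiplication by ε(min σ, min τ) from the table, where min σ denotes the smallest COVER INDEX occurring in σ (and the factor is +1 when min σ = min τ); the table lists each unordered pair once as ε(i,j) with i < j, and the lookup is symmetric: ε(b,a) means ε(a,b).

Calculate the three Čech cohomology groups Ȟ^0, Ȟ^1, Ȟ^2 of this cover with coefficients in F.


nonempty intersections:
  U12={f,h,k} U14={e,g,l} U23={d} U34={m,n}
C dims 4,4; δ0: rk_F3 3
Ȟ^0: (4−3)−0=1 ⇒ Z/3
Ȟ^1: (4−0)−3=1 ⇒ Z/3
Ȟ^2: (0−0)−0=0 ⇒ 0

Ȟ^0(U;F) ≅ Z/3,  Ȟ^1(U;F) ≅ Z/3,  Ȟ^2(U;F) ≅ 0


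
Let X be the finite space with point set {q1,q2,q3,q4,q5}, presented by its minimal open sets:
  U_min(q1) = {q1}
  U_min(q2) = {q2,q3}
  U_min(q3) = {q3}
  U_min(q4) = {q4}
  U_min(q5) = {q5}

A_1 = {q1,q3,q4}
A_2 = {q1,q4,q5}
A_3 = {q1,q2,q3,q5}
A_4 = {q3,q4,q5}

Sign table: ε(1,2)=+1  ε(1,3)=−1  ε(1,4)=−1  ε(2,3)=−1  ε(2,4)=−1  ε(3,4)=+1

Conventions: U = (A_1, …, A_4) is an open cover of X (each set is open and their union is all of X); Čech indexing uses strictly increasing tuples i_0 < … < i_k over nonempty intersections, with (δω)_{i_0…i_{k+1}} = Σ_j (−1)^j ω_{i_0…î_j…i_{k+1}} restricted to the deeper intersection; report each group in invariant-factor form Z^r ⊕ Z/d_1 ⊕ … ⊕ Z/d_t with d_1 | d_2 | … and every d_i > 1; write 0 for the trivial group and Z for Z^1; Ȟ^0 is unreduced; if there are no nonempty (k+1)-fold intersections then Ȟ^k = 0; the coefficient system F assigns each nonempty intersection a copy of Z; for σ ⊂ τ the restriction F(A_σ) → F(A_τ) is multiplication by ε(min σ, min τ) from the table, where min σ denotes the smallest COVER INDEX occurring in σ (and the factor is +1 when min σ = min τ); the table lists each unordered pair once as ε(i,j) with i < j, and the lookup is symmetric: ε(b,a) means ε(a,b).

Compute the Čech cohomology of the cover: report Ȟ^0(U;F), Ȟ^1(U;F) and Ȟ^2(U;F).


Ȟ^0(U;F) ≅ Z, Ȟ^1(U;F) ≅ 0 and Ȟ^2(U;F) ≅ Z

nonempty overlaps:
  A12={q1,q4} A13={q1,q3} A14={q3,q4} A23={q1,q5} A24={q4,q5} A34={q3,q5}
  A123={q1} A124={q4} A134={q3} A234={q5}
C dims 4,6,4; δ0: rk 3, SNF 1^3; δ1: rk 3, SNF 1^3
degree 0: 4−3−0 = 1 → Ȟ^0 ≅ Z
degree 1: 6−3−3 = 0 → Ȟ^1 ≅ 0
degree 2: 4−0−3 = 1 → Ȟ^2 ≅ Z


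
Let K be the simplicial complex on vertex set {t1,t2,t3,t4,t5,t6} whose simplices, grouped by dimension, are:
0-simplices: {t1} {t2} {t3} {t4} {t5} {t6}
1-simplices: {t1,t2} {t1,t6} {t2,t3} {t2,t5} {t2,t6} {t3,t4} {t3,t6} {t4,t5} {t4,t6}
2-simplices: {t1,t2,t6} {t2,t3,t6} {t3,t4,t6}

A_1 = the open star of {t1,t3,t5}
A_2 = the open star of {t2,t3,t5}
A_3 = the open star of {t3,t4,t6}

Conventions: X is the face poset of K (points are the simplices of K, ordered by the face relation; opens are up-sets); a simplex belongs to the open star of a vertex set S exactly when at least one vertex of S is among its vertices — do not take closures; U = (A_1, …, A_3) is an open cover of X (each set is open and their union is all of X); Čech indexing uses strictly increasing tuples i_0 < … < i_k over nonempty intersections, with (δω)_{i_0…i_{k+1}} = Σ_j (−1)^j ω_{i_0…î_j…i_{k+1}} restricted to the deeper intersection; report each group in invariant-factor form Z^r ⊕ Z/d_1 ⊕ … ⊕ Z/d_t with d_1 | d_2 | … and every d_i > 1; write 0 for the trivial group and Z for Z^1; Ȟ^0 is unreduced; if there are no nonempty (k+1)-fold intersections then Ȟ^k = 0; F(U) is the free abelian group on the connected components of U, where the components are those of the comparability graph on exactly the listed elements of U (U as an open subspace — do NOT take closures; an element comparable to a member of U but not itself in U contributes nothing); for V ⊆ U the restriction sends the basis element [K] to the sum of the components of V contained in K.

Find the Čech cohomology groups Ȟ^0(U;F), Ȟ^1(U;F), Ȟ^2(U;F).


Ȟ^0 ≅ Z, Ȟ^1 ≅ Z and Ȟ^2 ≅ 0

nerve simplices:
  A1={{t1},{t3},{t5},{t1,t2},{t1,t6},{t2,t3},{t2,t5},{t3,t4},{t3,t6},{t4,t5},{t1,t2,t6},{t2,t3,t6},{t3,t4,t6}} A2={{t2},{t3},{t5},{t1,t2},{t2,t3},{t2,t5},{t2,t6},{t3,t4},{t3,t6},{t4,t5},{t1,t2,t6},{t2,t3,t6},{t3,t4,t6}} A3={{t3},{t4},{t6},{t1,t6},{t2,t3},{t2,t6},{t3,t4},{t3,t6},{t4,t5},{t4,t6},{t1,t2,t6},{t2,t3,t6},{t3,t4,t6}}
  A12={{t3},{t5},{t1,t2},{t2,t3},{t2,t5},{t3,t4},{t3,t6},{t4,t5},{t1,t2,t6},{t2,t3,t6},{t3,t4,t6}} A13={{t3},{t1,t6},{t2,t3},{t3,t4},{t3,t6},{t4,t5},{t1,t2,t6},{t2,t3,t6},{t3,t4,t6}} A23={{t3},{t2,t3},{t2,t6},{t3,t4},{t3,t6},{t4,t5},{t1,t2,t6},{t2,t3,t6},{t3,t4,t6}}
  A123={{t3},{t2,t3},{t3,t4},{t3,t6},{t4,t5},{t1,t2,t6},{t2,t3,t6},{t3,t4,t6}}
components per intersection:
  A1: {{t1},{t1,t2},{t1,t6},{t1,t2,t6}} {{t3},{t2,t3},{t3,t4},{t3,t6},{t2,t3,t6},{t3,t4,t6}} {{t5},{t2,t5},{t4,t5}}
  A2: {{t2},{t3},{t5},{t1,t2},{t2,t3},{t2,t5},{t2,t6},{t3,t4},{t3,t6},{t4,t5},{t1,t2,t6},{t2,t3,t6},{t3,t4,t6}}
  A3: {{t3},{t4},{t6},{t1,t6},{t2,t3},{t2,t6},{t3,t4},{t3,t6},{t4,t5},{t4,t6},{t1,t2,t6},{t2,t3,t6},{t3,t4,t6}}
  A12: {{t3},{t2,t3},{t3,t4},{t3,t6},{t2,t3,t6},{t3,t4,t6}} {{t5},{t2,t5},{t4,t5}} {{t1,t2},{t1,t2,t6}}
  A13: {{t3},{t2,t3},{t3,t4},{t3,t6},{t2,t3,t6},{t3,t4,t6}} {{t1,t6},{t1,t2,t6}} {{t4,t5}}
  A23: {{t3},{t2,t3},{t2,t6},{t3,t4},{t3,t6},{t1,t2,t6},{t2,t3,t6},{t3,t4,t6}} {{t4,t5}}
  A123: {{t3},{t2,t3},{t3,t4},{t3,t6},{t2,t3,t6},{t3,t4,t6}} {{t4,t5}} {{t1,t2,t6}}
C dims 5,8,3; δ0: rk 4, SNF 1^4; δ1: rk 3, SNF 1^3
degree 0: 5−4−0 = 1 → Ȟ^0 ≅ Z
degree 1: 8−3−4 = 1 → Ȟ^1 ≅ Z
degree 2: 3−0−3 = 0 → Ȟ^2 ≅ 0


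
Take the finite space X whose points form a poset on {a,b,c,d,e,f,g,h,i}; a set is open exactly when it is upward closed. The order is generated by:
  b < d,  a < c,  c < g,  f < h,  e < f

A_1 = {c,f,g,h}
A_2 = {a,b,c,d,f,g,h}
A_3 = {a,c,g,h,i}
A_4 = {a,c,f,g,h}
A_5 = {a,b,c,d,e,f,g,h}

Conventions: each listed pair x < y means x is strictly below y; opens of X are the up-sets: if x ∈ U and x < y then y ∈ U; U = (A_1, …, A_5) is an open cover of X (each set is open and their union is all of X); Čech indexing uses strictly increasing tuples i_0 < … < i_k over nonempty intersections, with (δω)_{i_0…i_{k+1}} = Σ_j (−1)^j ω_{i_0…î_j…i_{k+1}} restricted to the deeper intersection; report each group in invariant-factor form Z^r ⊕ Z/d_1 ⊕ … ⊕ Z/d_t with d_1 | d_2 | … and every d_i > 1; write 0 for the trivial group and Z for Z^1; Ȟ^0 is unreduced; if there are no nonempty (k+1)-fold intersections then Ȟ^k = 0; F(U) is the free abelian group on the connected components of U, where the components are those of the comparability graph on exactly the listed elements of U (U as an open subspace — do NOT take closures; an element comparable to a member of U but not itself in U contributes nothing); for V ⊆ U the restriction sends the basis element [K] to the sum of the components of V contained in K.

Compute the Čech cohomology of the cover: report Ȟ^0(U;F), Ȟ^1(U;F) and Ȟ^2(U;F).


Ȟ^0 ≅ Z^4,  Ȟ^1 ≅ 0,  Ȟ^2 ≅ 0

nonempty overlaps:
  A12={c,f,g,h} A13={c,g,h} A14={c,f,g,h} A15={c,f,g,h} A23={a,c,g,h} A24={a,c,f,g,h} A25={a,b,c,d,f,g,h} A34={a,c,g,h} A35={a,c,g,h} A45={a,c,f,g,h}
  A123={c,g,h} A124={c,f,g,h} A125={c,f,g,h} A134={c,g,h} A135={c,g,h} A145={c,f,g,h} A234={a,c,g,h} A235={a,c,g,h} A245={a,c,f,g,h} A345={a,c,g,h}
  A1234={c,g,h} A1235={c,g,h} A1245={c,f,g,h} A1345={c,g,h} A2345={a,c,g,h}
  A12345={c,g,h}
components per intersection:
  A1: {c,g} {f,h}
  A2: {a,c,g} {b,d} {f,h}
  A3: {a,c,g} {h} {i}
  A4: {a,c,g} {f,h}
  A5: {a,c,g} {b,d} {e,f,h}
  A12: {c,g} {f,h}
  A13: {c,g} {h}
  A14: {c,g} {f,h}
  A15: {c,g} {f,h}
  A23: {a,c,g} {h}
  A24: {a,c,g} {f,h}
  A25: {a,c,g} {b,d} {f,h}
  A34: {a,c,g} {h}
  A35: {a,c,g} {h}
  A45: {a,c,g} {f,h}
  A123: {c,g} {h}
  A124: {c,g} {f,h}
  A125: {c,g} {f,h}
  A134: {c,g} {h}
  A135: {c,g} {h}
  A145: {c,g} {f,h}
  A234: {a,c,g} {h}
  A235: {a,c,g} {h}
  A245: {a,c,g} {f,h}
  A345: {a,c,g} {h}
  A1234: {c,g} {h}
  A1235: {c,g} {h}
  A1245: {c,g} {f,h}
  A1345: {c,g} {h}
  A2345: {a,c,g} {h}
  A12345: {c,g} {h}
C dims 13,21,20,10; δ0: rk 9, SNF 1^9; δ1: rk 12, SNF 1^12; δ2: rk 8, SNF 1^8
degree 0: 13−9−0 = 4 → Ȟ^0 ≅ Z^4
degree 1: 21−12−9 = 0 → Ȟ^1 ≅ 0
degree 2: 20−8−12 = 0 → Ȟ^2 ≅ 0


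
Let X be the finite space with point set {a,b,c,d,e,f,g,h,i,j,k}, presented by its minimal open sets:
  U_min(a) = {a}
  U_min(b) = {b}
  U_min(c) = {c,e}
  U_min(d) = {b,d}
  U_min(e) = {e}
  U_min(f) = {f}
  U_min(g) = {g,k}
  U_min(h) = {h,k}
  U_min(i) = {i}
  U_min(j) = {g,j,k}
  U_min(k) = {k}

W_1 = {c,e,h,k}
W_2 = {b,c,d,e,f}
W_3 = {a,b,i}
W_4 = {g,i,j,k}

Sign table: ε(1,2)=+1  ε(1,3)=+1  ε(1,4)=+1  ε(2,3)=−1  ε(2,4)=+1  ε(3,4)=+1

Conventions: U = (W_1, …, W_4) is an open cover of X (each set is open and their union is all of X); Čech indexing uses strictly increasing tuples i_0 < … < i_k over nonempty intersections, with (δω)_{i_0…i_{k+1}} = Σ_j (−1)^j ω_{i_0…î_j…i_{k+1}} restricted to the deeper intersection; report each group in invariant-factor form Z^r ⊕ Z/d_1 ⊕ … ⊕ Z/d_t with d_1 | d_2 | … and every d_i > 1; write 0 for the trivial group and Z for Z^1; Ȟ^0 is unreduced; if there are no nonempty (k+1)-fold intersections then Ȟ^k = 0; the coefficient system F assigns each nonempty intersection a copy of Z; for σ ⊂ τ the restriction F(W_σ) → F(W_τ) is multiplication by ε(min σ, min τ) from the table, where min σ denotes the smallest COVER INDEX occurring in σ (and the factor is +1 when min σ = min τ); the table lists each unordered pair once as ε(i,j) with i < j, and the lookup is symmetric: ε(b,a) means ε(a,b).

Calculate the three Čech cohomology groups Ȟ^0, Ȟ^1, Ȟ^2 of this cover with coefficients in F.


nonempty intersections:
  W12={c,e} W14={k} W23={b} W34={i}
C dims 4,4; δ0: rk 4, SNF 1^3·2
Ȟ^0: (4−4)−0=0 ⇒ 0
Ȟ^1: (4−0)−4=0 plus torsion [2] ⇒ Z/2
Ȟ^2: (0−0)−0=0 ⇒ 0

Ȟ^0 = 0, Ȟ^1 = Z/2, Ȟ^2 = 0


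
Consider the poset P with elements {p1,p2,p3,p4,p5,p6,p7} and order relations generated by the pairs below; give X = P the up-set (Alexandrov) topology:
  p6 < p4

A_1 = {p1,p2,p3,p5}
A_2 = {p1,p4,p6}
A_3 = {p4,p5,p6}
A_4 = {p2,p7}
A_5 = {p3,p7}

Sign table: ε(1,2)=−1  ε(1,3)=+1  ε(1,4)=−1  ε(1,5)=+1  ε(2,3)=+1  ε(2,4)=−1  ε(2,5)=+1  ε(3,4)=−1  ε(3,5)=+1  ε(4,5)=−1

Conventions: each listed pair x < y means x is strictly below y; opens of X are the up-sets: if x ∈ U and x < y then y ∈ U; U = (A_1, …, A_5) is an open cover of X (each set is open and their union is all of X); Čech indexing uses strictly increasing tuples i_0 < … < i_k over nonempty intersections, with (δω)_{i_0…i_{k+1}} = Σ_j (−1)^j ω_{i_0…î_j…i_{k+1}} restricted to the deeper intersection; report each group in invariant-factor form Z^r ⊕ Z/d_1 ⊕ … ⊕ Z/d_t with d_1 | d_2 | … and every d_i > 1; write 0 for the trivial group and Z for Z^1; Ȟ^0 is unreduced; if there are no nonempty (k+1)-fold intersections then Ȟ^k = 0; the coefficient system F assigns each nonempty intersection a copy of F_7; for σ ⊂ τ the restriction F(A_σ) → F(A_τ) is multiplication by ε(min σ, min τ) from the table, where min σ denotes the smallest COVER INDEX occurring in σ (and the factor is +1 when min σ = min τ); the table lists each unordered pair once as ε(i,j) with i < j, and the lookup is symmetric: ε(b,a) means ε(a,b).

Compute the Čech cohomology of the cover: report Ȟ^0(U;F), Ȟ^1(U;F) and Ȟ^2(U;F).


nonempty intersections:
  A12={p1} A13={p5} A14={p2} A15={p3} A23={p4,p6} A45={p7}
C dims 5,6; δ0: rk_F7 5
Ȟ^0: (5−5)−0=0 ⇒ 0
Ȟ^1: (6−0)−5=1 ⇒ Z/7
Ȟ^2: (0−0)−0=0 ⇒ 0

Ȟ^0(U;F) ≅ 0; Ȟ^1(U;F) ≅ Z/7; Ȟ^2(U;F) ≅ 0


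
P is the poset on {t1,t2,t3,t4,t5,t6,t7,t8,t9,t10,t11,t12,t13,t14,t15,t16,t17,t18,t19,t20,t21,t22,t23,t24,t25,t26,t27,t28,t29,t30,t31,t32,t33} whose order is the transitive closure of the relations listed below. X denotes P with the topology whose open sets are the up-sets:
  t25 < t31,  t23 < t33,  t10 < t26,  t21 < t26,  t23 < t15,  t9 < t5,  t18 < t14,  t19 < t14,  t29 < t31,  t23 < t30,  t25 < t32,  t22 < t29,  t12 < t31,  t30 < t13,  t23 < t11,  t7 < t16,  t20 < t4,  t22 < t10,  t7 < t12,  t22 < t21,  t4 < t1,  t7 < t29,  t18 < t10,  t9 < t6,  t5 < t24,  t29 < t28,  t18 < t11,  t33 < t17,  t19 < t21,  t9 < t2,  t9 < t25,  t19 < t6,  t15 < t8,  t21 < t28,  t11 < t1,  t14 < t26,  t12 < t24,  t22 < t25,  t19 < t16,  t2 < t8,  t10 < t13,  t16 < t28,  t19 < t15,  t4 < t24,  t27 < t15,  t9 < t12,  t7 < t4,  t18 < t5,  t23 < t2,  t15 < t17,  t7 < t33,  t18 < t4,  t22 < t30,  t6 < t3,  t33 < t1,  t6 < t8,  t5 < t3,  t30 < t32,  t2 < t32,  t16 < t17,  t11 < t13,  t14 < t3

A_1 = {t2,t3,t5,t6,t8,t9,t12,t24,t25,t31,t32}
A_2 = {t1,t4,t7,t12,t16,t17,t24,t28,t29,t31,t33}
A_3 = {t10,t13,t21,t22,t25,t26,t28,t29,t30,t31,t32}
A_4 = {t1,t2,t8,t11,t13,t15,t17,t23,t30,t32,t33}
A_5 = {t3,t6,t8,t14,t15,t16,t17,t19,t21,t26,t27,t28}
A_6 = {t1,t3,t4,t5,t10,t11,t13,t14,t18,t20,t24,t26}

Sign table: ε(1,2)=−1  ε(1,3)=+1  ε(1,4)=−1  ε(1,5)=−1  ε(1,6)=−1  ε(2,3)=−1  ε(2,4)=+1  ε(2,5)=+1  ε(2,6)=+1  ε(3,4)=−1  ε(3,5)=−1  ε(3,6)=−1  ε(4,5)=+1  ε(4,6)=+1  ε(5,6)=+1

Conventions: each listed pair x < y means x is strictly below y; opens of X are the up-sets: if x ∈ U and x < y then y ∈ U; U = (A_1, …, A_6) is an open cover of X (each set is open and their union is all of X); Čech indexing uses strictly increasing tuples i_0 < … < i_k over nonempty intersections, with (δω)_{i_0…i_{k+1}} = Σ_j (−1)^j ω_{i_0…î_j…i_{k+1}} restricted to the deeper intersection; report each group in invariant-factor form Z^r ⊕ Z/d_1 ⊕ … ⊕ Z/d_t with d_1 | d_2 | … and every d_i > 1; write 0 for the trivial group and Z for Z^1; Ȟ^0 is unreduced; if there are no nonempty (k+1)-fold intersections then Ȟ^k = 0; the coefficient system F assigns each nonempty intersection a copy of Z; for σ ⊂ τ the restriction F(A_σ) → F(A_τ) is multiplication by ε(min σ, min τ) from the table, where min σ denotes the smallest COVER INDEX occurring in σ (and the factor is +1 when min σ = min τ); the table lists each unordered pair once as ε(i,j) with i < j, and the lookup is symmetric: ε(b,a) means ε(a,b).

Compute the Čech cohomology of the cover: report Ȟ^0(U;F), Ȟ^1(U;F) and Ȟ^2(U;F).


nonempty overlaps:
  A12={t12,t24,t31} A13={t25,t31,t32} A14={t2,t8,t32} A15={t3,t6,t8} A16={t3,t5,t24} A23={t28,t29,t31} A24={t1,t17,t33} A25={t16,t17,t28} A26={t1,t4,t24} A34={t13,t30,t32} A35={t21,t26,t28} A36={t10,t13,t26} A45={t8,t15,t17} A46={t1,t11,t13} A56={t3,t14,t26}
  A123={t31} A126={t24} A134={t32} A145={t8} A156={t3} A235={t28} A245={t17} A246={t1} A346={t13} A356={t26}
C dims 6,15,10; δ0: rk 5, SNF 1^5; δ1: rk 10, SNF 1^9·2
degree 0: 6−5−0 = 1 → Ȟ^0 ≅ Z
degree 1: 15−10−5 = 0 → Ȟ^1 ≅ 0
degree 2: 10−0−10 = 0 plus torsion [2] → Ȟ^2 ≅ Z/2

Ȟ^0 = Z; Ȟ^1 = 0; Ȟ^2 = Z/2


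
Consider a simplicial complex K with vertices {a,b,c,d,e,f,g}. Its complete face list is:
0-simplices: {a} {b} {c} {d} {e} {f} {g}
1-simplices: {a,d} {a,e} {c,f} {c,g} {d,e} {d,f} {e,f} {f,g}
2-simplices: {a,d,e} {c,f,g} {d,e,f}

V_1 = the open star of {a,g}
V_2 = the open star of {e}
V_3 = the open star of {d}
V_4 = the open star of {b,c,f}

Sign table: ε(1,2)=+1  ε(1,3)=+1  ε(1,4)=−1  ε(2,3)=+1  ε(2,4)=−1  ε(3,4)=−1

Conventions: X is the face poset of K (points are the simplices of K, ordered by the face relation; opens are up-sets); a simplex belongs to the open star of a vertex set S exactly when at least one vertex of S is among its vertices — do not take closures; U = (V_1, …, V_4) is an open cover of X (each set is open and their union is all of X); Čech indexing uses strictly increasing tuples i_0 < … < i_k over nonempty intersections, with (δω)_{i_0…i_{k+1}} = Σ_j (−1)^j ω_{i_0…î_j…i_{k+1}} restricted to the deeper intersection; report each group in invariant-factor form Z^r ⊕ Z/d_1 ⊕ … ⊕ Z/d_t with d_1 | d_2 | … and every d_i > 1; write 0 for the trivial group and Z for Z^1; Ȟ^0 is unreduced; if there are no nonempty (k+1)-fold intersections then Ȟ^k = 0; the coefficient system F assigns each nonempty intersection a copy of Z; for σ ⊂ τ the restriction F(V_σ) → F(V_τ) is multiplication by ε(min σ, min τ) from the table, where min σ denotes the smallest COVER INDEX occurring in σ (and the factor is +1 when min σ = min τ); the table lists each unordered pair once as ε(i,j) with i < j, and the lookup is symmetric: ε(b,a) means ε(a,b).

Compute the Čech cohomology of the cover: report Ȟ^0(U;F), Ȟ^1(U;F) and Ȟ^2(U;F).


Ȟ^0(U;F) ≅ Z, Ȟ^1(U;F) ≅ Z, Ȟ^2(U;F) ≅ 0

nerve simplices:
  V1={{a},{g},{a,d},{a,e},{c,g},{f,g},{a,d,e},{c,f,g}} V2={{e},{a,e},{d,e},{e,f},{a,d,e},{d,e,f}} V3={{d},{a,d},{d,e},{d,f},{a,d,e},{d,e,f}} V4={{b},{c},{f},{c,f},{c,g},{d,f},{e,f},{f,g},{c,f,g},{d,e,f}}
  V12={{a,e},{a,d,e}} V13={{a,d},{a,d,e}} V14={{c,g},{f,g},{c,f,g}} V23={{d,e},{a,d,e},{d,e,f}} V24={{e,f},{d,e,f}} V34={{d,f},{d,e,f}}
  V123={{a,d,e}} V234={{d,e,f}}
C dims 4,6,2; δ0: rk 3, SNF 1^3; δ1: rk 2, SNF 1^2
degree 0: 4−3−0 = 1 → Ȟ^0 ≅ Z
degree 1: 6−2−3 = 1 → Ȟ^1 ≅ Z
degree 2: 2−0−2 = 0 → Ȟ^2 ≅ 0


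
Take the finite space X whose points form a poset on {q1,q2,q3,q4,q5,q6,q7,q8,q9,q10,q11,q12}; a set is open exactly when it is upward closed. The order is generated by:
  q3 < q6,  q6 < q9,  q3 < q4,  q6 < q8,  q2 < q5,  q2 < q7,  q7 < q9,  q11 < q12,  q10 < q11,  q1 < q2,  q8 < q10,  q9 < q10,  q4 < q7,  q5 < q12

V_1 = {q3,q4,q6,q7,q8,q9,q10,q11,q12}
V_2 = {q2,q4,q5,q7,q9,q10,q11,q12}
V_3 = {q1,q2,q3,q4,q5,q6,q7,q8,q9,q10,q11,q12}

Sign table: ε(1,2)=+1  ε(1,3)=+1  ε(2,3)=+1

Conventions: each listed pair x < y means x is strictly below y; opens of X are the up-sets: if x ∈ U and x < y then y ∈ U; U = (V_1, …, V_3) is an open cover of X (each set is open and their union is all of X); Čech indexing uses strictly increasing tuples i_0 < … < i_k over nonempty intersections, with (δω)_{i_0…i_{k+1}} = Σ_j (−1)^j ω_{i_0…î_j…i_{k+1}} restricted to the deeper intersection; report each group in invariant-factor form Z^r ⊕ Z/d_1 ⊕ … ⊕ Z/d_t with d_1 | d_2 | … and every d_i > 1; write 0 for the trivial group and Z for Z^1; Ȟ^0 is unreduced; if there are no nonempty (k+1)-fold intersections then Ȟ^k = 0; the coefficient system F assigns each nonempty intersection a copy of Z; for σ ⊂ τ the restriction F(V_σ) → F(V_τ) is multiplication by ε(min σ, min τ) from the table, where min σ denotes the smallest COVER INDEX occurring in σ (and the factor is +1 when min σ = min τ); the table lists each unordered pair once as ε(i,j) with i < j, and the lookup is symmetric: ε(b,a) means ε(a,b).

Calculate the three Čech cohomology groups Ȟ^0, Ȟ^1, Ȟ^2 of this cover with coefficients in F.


Ȟ^0 ≅ Z; Ȟ^1 ≅ 0; Ȟ^2 ≅ 0

intersection data:
  V12={q4,q7,q9,q10,q11,q12} V13={q3,q4,q6,q7,q8,q9,q10,q11,q12} V23={q2,q4,q5,q7,q9,q10,q11,q12}
  V123={q4,q7,q9,q10,q11,q12}
C dims 3,3,1; δ0: rk 2, SNF 1^2; δ1: rk 1, SNF 1^1
Ȟ^0 = (3 − 2) − 0 = 1, so Ȟ^0 ≅ Z
Ȟ^1 = (3 − 1) − 2 = 0, so Ȟ^1 ≅ 0
Ȟ^2 = (1 − 0) − 1 = 0, so Ȟ^2 ≅ 0


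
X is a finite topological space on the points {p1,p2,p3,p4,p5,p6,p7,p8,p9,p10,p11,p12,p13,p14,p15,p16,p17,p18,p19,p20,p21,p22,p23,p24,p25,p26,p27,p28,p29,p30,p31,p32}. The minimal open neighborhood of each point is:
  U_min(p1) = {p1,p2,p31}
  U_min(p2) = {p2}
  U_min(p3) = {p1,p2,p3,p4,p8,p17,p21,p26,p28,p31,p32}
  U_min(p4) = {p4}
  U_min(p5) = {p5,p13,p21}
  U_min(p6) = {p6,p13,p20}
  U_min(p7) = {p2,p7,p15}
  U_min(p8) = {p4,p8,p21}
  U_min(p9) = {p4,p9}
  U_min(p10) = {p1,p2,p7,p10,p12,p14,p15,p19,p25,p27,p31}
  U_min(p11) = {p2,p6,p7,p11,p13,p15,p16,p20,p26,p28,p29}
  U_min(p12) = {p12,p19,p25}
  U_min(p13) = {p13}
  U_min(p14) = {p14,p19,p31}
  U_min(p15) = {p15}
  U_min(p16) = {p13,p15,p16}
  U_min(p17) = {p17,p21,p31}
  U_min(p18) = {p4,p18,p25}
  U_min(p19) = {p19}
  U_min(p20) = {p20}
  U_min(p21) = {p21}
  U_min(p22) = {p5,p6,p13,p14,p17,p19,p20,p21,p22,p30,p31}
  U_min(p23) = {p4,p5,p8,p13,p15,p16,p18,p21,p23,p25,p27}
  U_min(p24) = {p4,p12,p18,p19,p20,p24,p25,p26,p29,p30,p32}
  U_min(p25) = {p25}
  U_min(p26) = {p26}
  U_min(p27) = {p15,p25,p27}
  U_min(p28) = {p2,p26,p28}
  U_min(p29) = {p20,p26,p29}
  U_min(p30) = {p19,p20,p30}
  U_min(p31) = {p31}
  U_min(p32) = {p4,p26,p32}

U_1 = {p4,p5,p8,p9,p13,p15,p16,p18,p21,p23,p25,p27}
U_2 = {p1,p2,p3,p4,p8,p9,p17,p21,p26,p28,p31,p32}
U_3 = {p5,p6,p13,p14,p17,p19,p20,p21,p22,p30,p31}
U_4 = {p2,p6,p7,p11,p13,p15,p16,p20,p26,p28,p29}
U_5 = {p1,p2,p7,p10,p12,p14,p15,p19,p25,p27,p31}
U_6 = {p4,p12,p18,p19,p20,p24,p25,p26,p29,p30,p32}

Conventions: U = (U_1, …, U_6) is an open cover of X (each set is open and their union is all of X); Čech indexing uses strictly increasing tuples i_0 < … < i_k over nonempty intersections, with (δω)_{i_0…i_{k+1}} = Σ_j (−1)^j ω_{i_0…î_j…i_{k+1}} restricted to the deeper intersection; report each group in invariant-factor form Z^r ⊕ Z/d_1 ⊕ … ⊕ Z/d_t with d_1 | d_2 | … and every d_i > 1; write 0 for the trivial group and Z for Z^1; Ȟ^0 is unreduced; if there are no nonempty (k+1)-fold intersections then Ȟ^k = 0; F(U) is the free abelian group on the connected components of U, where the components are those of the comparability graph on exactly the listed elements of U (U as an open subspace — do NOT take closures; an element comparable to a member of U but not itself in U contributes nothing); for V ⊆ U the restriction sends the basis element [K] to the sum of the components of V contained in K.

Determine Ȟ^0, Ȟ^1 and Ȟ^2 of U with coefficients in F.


Ȟ^0 = Z, Ȟ^1 = 0, Ȟ^2 = Z/2

nonempty overlaps:
  U12={p4,p8,p9,p21} U13={p5,p13,p21} U14={p13,p15,p16} U15={p15,p25,p27} U16={p4,p18,p25} U23={p17,p21,p31} U24={p2,p26,p28} U25={p1,p2,p31} U26={p4,p26,p32} U34={p6,p13,p20} U35={p14,p19,p31} U36={p19,p20,p30} U45={p2,p7,p15} U46={p20,p26,p29} U56={p12,p19,p25}
  U123={p21} U126={p4} U134={p13} U145={p15} U156={p25} U235={p31} U245={p2} U246={p26} U346={p20} U356={p19}
components per intersection:
  U1: {p4,p5,p8,p9,p13,p15,p16,p18,p21,p23,p25,p27}
  U2: {p1,p2,p3,p4,p8,p9,p17,p21,p26,p28,p31,p32}
  U3: {p5,p6,p13,p14,p17,p19,p20,p21,p22,p30,p31}
  U4: {p2,p6,p7,p11,p13,p15,p16,p20,p26,p28,p29}
  U5: {p1,p2,p7,p10,p12,p14,p15,p19,p25,p27,p31}
  U6: {p4,p12,p18,p19,p20,p24,p25,p26,p29,p30,p32}
  U12: {p4,p8,p9,p21}
  U13: {p5,p13,p21}
  U14: {p13,p15,p16}
  U15: {p15,p25,p27}
  U16: {p4,p18,p25}
  U23: {p17,p21,p31}
  U24: {p2,p26,p28}
  U25: {p1,p2,p31}
  U26: {p4,p26,p32}
  U34: {p6,p13,p20}
  U35: {p14,p19,p31}
  U36: {p19,p20,p30}
  U45: {p2,p7,p15}
  U46: {p20,p26,p29}
  U56: {p12,p19,p25}
  U123: {p21}
  U126: {p4}
  U134: {p13}
  U145: {p15}
  U156: {p25}
  U235: {p31}
  U245: {p2}
  U246: {p26}
  U346: {p20}
  U356: {p19}
C dims 6,15,10; δ0: rk 5, SNF 1^5; δ1: rk 10, SNF 1^9·2
degree 0: 6−5−0 = 1 → Ȟ^0 ≅ Z
degree 1: 15−10−5 = 0 → Ȟ^1 ≅ 0
degree 2: 10−0−10 = 0 plus torsion [2] → Ȟ^2 ≅ Z/2
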